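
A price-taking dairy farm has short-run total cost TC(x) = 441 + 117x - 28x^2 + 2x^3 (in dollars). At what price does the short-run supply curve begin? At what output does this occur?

$19 per unit, at x = 7

The firm shuts down when price falls below the minimum of average variable cost. AVC = VC/x = 117 - 28x + 2x^2.
At the minimum of AVC, MC = AVC. MC = 117 - 56x + 6x^2; setting MC = AVC gives 4x^2 - 28x = 0, so x = 7. min AVC = 19.
So the shutdown price is $19.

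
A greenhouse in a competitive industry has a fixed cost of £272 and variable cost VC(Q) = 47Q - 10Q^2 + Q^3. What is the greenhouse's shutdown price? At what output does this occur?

£22 per unit, at Q = 5

The firm shuts down when price falls below the minimum of average variable cost. AVC = VC/Q = 47 - 10Q + Q^2.
At the minimum of AVC, MC = AVC. MC = 47 - 20Q + 3Q^2; setting MC = AVC gives 2Q^2 - 10Q = 0, so Q = 5. min AVC = 22.
So the shutdown price is £22.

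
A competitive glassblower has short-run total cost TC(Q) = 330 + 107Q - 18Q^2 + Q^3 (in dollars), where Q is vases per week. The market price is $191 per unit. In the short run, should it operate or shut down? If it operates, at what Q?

Produce at Q = 14

Variable cost is VC = 107Q - 18Q^2 + Q^3, so AVC = VC/Q = 107 - 18Q + Q^2 and MC = dTC/dQ = 107 - 36Q + 3Q^2.
The AVC parabola has its vertex at Q = 18/2 = 9, where AVC = 107 - 18·9 + 9^2 = $26.
Since P = $191 ≥ min AVC = $26, price covers variable cost and the firm should produce.
Set P = MC: 191 = 107 - 36Q + 3Q^2 → -84 - 36Q + 3Q^2 = 0. The roots are Q = -2 and Q = 14; the profit-maximizing output is on the rising part of MC, so Q* = 14.
Check: AVC at Q = 14 is $51 ≤ P, so revenue covers variable cost.
Profit = P·Q − TC = 191·14 − 1044 = $1630.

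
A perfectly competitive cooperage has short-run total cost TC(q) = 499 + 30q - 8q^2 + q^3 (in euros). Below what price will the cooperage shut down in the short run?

€14 per unit

The shutdown price is the minimum of AVC. VC = 30q - 8q^2 + q^3, so AVC = 30 - 8q + q^2.
dAVC/dq = -8 + 2q = 0 gives q = 4. min AVC = 30 - 8·4 + 4^2 = 14.
The firm shuts down for any P below €14.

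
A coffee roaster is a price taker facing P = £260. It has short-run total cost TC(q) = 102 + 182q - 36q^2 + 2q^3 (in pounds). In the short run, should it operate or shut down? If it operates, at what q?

From TC, MC = TC'(q) = 182 - 72q + 6q^2 and AVC = VC/q = 182 - 36q + 2q^2.
AVC hits its minimum where MC = AVC, at q = 9, giving min AVC = 182 - 36·9 + 2·9^2 = £20.
Because £260 ≥ £20, revenue can cover variable cost; the firm operates.
Solving P = MC: -78 - 72q + 6q^2 = 0 ⇒ q = -1 or 13. On the upward-sloping branch, q* = 13.
Check: AVC at q = 13 is £52 ≤ P, so revenue covers variable cost.
Profit = P·q − TC = 260·13 − 778 = £2602.

Produce at q = 13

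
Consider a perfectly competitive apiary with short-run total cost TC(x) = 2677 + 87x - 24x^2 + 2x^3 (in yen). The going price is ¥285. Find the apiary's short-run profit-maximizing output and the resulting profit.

Profit = -¥257 at x = 11

AVC = 87 - 24x + 2x^2; min AVC = ¥15 at x = 6. Since P = ¥285 ≥ min AVC, the firm produces.
With MC = 87 - 48x + 6x^2, P = MC on the upward-sloping part at x* = 11.
TR = 285·11 = 3135. TC = 2677 + 715 = 3392. Profit = 3135 − 3392 = -¥257.
By producing, the firm covers all variable cost plus ¥2420 of fixed cost; shutting down would lose the full ¥2677.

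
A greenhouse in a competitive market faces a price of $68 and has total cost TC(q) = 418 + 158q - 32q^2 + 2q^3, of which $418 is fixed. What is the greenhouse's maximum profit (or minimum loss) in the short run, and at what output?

AVC = 158 - 32q + 2q^2; min AVC = $30 at q = 8. Since P = $68 ≥ min AVC, the firm produces.
With MC = 158 - 64q + 6q^2, P = MC on the upward-sloping part at q* = 9.
TR = 68·9 = 612. TC = 418 + 288 = 706. Profit = 612 − 706 = -$94.
Shutting down would mean losing the fixed cost of $418, so operating at a loss of $94 is better by $324.

Profit = -$94 at q = 9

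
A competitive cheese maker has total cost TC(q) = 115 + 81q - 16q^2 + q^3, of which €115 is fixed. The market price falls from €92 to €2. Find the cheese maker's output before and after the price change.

Output falls from 11 to 0 (the firm shuts down)

AVC = 81 - 16q + q^2, minimized at q = 8 where min AVC = €17. MC = 81 - 32q + 3q^2.
With P = €92 above the shutdown price, P = MC gives q = 11.
At P = €2 < min AVC = €17, price no longer covers variable cost at any output, so the firm shuts down: q = 0.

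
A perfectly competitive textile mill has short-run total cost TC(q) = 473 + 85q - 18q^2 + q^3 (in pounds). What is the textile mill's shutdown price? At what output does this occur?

The shutdown price is the minimum of AVC. VC = 85q - 18q^2 + q^3, so AVC = 85 - 18q + q^2.
dAVC/dq = -18 + 2q = 0 gives q = 9. min AVC = 85 - 18·9 + 9^2 = 4.
So the shutdown price is £4.

£4 per unit, at q = 9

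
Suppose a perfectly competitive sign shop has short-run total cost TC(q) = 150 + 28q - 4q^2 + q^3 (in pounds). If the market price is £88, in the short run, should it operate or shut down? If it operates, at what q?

Produce at q = 6

From TC, MC = TC'(q) = 28 - 8q + 3q^2 and AVC = VC/q = 28 - 4q + q^2.
The AVC parabola has its vertex at q = 4/2 = 2, where AVC = 28 - 4·2 + 2^2 = £24.
Because £88 ≥ £24, revenue can cover variable cost; the firm operates.
Solving P = MC: -60 - 8q + 3q^2 = 0 ⇒ q = -10/3 or 6. On the upward-sloping branch, q* = 6.
Check: AVC at q = 6 is £40 ≤ P, so revenue covers variable cost.
Profit = P·q − TC = 88·6 − 390 = £138.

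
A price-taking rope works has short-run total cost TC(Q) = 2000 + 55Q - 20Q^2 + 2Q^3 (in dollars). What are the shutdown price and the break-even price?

Shutdown price = $5; break-even price = $255

Shutdown price = min AVC. AVC = 55 - 20Q + 2Q^2, with vertex at Q = 5 and minimum $5.
ATC = 2000/Q + 55 - 20Q + 2Q^2. Setting dATC/dQ = −2000/Q^2 − 20 + 4Q = 0 gives Q = 10 (since 4·10^3 − 20·10^2 = 2000).
min ATC = 2000/10 + 55 − 20·10 + 2·10^2 = $255. That is the break-even price.
For $5 ≤ P < $255 the firm produces at a loss; below $5 it shuts down.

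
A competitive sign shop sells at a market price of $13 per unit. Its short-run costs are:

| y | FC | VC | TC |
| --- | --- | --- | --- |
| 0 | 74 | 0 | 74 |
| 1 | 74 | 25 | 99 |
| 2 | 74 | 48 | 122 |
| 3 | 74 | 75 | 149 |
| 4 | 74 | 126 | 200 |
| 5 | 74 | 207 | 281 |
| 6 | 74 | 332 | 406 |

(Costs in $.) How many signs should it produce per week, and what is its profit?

Tabulate TR − TC: y=0: -74; y=1: -86; y=2: -96; y=3: -110; y=4: -148; y=5: -216; y=6: -328.
Profit is highest at y = 0. Equivalently, the lowest AVC in the table is 48/2 ≈ $24 at y = 2, and P = $13 falls below it — price never covers variable cost, so the firm shuts down and loses only its fixed cost.

y = 0 (shut down); profit = -$74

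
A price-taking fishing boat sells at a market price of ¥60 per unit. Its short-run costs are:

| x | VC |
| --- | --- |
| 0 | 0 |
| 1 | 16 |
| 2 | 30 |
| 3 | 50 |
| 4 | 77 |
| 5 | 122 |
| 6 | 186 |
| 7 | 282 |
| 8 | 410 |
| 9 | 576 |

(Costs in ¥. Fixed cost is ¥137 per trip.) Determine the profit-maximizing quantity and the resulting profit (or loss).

Compute π = P·x − TC at each output: x=0: -137; x=1: -93; x=2: -47; x=3: -7; x=4: 26; x=5: 41; x=6: 37; x=7: 1; x=8: -67; x=9: -173.
Profit is maximized at x = 5. AVC there is 122/5 = ¥24.40 ≤ P, so producing beats shutting down (which would give -¥137).

x = 5; profit = ¥41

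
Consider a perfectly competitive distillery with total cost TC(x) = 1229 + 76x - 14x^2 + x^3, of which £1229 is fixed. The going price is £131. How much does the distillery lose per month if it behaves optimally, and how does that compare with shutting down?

AVC = 76 - 14x + x^2; min AVC = £27 at x = 7. Since P = £131 ≥ min AVC, the firm produces.
MC = 76 - 28x + 3x^2. Setting P = MC and taking the root on the rising branch gives x* = 11.
TR = 131·11 = 1441. TC = 1229 + 473 = 1702. Profit = 1441 − 1702 = -£261.
Shutting down would mean losing the fixed cost of £1229, so operating at a loss of £261 is better by £968.

Profit = -£261 at x = 11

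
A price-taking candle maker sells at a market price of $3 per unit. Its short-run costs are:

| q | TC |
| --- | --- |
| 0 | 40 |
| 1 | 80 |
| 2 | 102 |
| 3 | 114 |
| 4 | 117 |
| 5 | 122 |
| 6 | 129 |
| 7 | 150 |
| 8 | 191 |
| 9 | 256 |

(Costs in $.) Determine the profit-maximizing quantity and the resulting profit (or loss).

q = 0 (shut down); profit = -$40

Compute π = P·q − TC at each output: q=0: -40; q=1: -77; q=2: -96; q=3: -105; q=4: -105; q=5: -107; q=6: -111; q=7: -129; q=8: -167; q=9: -229.
Profit is highest at q = 0. Equivalently, the lowest AVC in the table is 89/6 ≈ $14.83 at q = 6, and P = $3 falls below it — price never covers variable cost, so the firm shuts down and loses only its fixed cost.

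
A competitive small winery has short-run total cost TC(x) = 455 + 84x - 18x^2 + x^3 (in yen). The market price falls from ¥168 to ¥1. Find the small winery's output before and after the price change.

MC = 84 - 36x + 3x^2; the shutdown threshold is min AVC = ¥3 (at x = 9).
At P = ¥168 ≥ min AVC, set P = MC on the rising branch: x = 14.
At P = ¥1 < min AVC = ¥3, price no longer covers variable cost at any output, so the firm shuts down: x = 0.

Output falls from 14 to 0 (the firm shuts down)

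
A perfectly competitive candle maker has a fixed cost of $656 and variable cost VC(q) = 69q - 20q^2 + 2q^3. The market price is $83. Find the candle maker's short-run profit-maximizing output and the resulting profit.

AVC = 69 - 20q + 2q^2; min AVC = $19 at q = 5. Since P = $83 ≥ min AVC, the firm produces.
MC = 69 - 40q + 6q^2. Setting P = MC and taking the root on the rising branch gives q* = 7.
TR = 83·7 = 581. TC = 656 + 189 = 845. Profit = 581 − 845 = -$264.
Shutting down would mean losing the fixed cost of $656, so operating at a loss of $264 is better by $392.

Profit = -$264 at q = 7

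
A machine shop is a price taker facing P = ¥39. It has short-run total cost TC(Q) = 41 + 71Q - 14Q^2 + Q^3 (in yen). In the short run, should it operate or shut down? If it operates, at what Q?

Produce at Q = 8

Variable cost is VC = 71Q - 14Q^2 + Q^3, so AVC = VC/Q = 71 - 14Q + Q^2 and MC = dTC/dQ = 71 - 28Q + 3Q^2.
AVC is minimized where dAVC/dQ = -14 + 2Q = 0, at Q = 7; min AVC = 71 - 14·7 + 7^2 = ¥22.
Since P = ¥39 ≥ min AVC = ¥22, price covers variable cost and the firm should produce.
P = MC gives 32 - 28Q + 3Q^2 = 0, with roots 4/3 and 8. Take the larger (rising MC): Q* = 8.
Check: AVC at Q = 8 is ¥23 ≤ P, so revenue covers variable cost.
Profit = P·Q − TC = 39·8 − 225 = ¥87.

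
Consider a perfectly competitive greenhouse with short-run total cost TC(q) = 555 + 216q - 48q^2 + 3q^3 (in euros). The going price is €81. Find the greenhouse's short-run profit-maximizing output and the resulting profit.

AVC = 216 - 48q + 3q^2; min AVC = €24 at q = 8. Since P = €81 ≥ min AVC, the firm produces.
MC = 216 - 96q + 9q^2. Setting P = MC and taking the root on the rising branch gives q* = 9.
TR = 81·9 = 729. TC = 555 + 243 = 798. Profit = 729 − 798 = -€69.
By producing, the firm covers all variable cost plus €486 of fixed cost; shutting down would lose the full €555.

Profit = -€69 at q = 9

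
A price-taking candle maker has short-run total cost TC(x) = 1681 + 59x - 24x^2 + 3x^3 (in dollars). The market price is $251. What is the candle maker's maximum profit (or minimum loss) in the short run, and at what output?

AVC = 59 - 24x + 3x^2 has its minimum $11 at x = 4; price $251 clears that bar, so the firm operates.
MC = 59 - 48x + 9x^2. Setting P = MC and taking the root on the rising branch gives x* = 8.
TR = 251·8 = 2008. TC = 1681 + 472 = 2153. Profit = 2008 − 2153 = -$145.
By producing, the firm covers all variable cost plus $1536 of fixed cost; shutting down would lose the full $1681.

Profit = -$145 at x = 8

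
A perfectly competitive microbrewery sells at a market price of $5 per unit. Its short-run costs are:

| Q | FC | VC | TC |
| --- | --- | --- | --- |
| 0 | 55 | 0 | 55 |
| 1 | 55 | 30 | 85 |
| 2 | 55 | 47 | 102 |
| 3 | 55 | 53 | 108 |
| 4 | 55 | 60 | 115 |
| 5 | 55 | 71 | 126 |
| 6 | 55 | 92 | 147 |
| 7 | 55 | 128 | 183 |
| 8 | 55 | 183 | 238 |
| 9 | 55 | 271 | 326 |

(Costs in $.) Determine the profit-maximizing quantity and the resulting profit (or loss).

Q = 0 (shut down); profit = -$55

Compute π = P·Q − TC at each output: Q=0: -55; Q=1: -80; Q=2: -92; Q=3: -93; Q=4: -95; Q=5: -101; Q=6: -117; Q=7: -148; Q=8: -198; Q=9: -281.
Profit is highest at Q = 0. Equivalently, the lowest AVC in the table is 71/5 ≈ $14.20 at Q = 5, and P = $5 falls below it — price never covers variable cost, so the firm shuts down and loses only its fixed cost.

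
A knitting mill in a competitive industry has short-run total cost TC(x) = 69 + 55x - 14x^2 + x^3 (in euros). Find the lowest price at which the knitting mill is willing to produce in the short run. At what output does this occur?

€6 per unit, at x = 7

The firm shuts down when price falls below the minimum of average variable cost. AVC = VC/x = 55 - 14x + x^2.
At the minimum of AVC, MC = AVC. MC = 55 - 28x + 3x^2; setting MC = AVC gives 2x^2 - 14x = 0, so x = 7. min AVC = 6.
The firm shuts down for any P below €6.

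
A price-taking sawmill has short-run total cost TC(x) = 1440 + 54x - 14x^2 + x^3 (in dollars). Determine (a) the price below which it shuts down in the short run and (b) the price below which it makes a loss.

Shutdown price = min AVC. AVC = 54 - 14x + x^2, with vertex at x = 7 and minimum $5.
ATC = 1440/x + 54 - 14x + x^2. Setting dATC/dx = −1440/x^2 − 14 + 2x = 0 gives x = 12 (since 2·12^3 − 14·12^2 = 1440).
min ATC = 1440/12 + 54 − 14·12 + 12^2 = $150. That is the break-even price.
For $5 ≤ P < $150 the firm produces at a loss; below $5 it shuts down.

Shutdown price = $5; break-even price = $150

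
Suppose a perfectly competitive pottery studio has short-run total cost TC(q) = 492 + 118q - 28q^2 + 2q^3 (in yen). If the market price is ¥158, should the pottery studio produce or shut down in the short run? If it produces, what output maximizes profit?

Produce at q = 10

Variable cost is VC = 118q - 28q^2 + 2q^3, so AVC = VC/q = 118 - 28q + 2q^2 and MC = dTC/dq = 118 - 56q + 6q^2.
AVC is minimized where dAVC/dq = -28 + 4q = 0, at q = 7; min AVC = 118 - 28·7 + 2·7^2 = ¥20.
Since P = ¥158 ≥ min AVC = ¥20, price covers variable cost and the firm should produce.
P = MC gives -40 - 56q + 6q^2 = 0, with roots -2/3 and 10. Take the larger (rising MC): q* = 10.
Check: AVC at q = 10 is ¥38 ≤ P, so revenue covers variable cost.
Profit = P·q − TC = 158·10 − 872 = ¥708.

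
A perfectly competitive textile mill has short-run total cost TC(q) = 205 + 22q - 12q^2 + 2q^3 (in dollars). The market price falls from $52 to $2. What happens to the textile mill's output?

Output falls from 5 to 0 (the firm shuts down)

AVC = 22 - 12q + 2q^2, minimized at q = 3 where min AVC = $4. MC = 22 - 24q + 6q^2.
With P = $52 above the shutdown price, P = MC gives q = 5.
At P = $2 < min AVC = $4, price no longer covers variable cost at any output, so the firm shuts down: q = 0.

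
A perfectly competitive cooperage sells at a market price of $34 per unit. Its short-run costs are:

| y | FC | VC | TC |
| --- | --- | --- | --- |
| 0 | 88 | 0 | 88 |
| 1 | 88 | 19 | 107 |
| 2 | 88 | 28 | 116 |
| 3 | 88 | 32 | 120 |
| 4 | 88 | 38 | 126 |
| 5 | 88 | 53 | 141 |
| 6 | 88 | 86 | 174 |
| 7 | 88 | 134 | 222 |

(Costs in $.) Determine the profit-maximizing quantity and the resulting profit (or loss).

y = 6; profit = $30

Profit at each row (π = 34y − TC): y=0: -88; y=1: -73; y=2: -48; y=3: -18; y=4: 10; y=5: 29; y=6: 30; y=7: 16.
Profit is maximized at y = 6. AVC there is 86/6 = $14.33 ≤ P, so producing beats shutting down (which would give -$88).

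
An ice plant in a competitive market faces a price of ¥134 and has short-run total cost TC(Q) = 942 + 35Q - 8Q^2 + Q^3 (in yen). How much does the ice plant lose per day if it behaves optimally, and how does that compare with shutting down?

AVC = 35 - 8Q + Q^2; min AVC = ¥19 at Q = 4. Since P = ¥134 ≥ min AVC, the firm produces.
With MC = 35 - 16Q + 3Q^2, P = MC on the upward-sloping part at Q* = 9.
TR = 134·9 = 1206. TC = 942 + 396 = 1338. Profit = 1206 − 1338 = -¥132.
That loss of ¥132 beats the ¥942 the firm would lose by shutting down; producing recovers ¥810 of fixed cost.

Profit = -¥132 at Q = 9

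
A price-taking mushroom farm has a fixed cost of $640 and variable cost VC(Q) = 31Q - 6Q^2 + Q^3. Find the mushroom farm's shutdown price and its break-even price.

Shutdown price = $22; break-even price = $127

Shutdown price = min AVC. AVC = 31 - 6Q + Q^2, with vertex at Q = 3 and minimum $22.
ATC = 640/Q + 31 - 6Q + Q^2. Setting dATC/dQ = −640/Q^2 − 6 + 2Q = 0 gives Q = 8 (since 2·8^3 − 6·8^2 = 640).
min ATC = 640/8 + 31 − 6·8 + 8^2 = $127. That is the break-even price.
Between these two prices the firm operates at a loss; above $127 it earns a profit.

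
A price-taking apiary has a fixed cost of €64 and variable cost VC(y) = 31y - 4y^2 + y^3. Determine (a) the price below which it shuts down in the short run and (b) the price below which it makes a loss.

Shutdown price = min AVC. AVC = 31 - 4y + y^2, with vertex at y = 2 and minimum €27.
ATC = 64/y + 31 - 4y + y^2. Setting dATC/dy = −64/y^2 − 4 + 2y = 0 gives y = 4 (since 2·4^3 − 4·4^2 = 64).
min ATC = 64/4 + 31 − 4·4 + 4^2 = €47. That is the break-even price.
For €27 ≤ P < €47 the firm produces at a loss; below €27 it shuts down.

Shutdown price = €27; break-even price = €47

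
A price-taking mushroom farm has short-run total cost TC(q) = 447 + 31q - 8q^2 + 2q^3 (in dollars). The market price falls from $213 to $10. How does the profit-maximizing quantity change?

MC = 31 - 16q + 6q^2; the shutdown threshold is min AVC = $23 (at q = 2).
With P = $213 above the shutdown price, P = MC gives q = 7.
At P = $10 < min AVC = $23, price no longer covers variable cost at any output, so the firm shuts down: q = 0.

Output falls from 7 to 0 (the firm shuts down)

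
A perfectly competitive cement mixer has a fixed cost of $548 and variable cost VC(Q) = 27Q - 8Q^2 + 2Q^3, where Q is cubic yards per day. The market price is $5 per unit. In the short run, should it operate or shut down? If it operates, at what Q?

Shut down

Variable cost is VC = 27Q - 8Q^2 + 2Q^3, so AVC = VC/Q = 27 - 8Q + 2Q^2 and MC = dTC/dQ = 27 - 16Q + 6Q^2.
The AVC parabola has its vertex at Q = 8/4 = 2, where AVC = 27 - 8·2 + 2·2^2 = $19.
P = $5 lies below min AVC = $19; no output level covers variable cost.
Best response: produce nothing and absorb the $548 fixed cost.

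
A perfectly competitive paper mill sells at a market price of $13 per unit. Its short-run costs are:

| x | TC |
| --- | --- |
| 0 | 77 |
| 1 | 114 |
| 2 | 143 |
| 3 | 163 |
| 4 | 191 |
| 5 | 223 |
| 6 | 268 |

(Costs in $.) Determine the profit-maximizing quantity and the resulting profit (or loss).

x = 0 (shut down); profit = -$77

Tabulate TR − TC: x=0: -77; x=1: -101; x=2: -117; x=3: -124; x=4: -139; x=5: -158; x=6: -190.
Profit is highest at x = 0. Equivalently, the lowest AVC in the table is 114/4 ≈ $28.50 at x = 4, and P = $13 falls below it — price never covers variable cost, so the firm shuts down and loses only its fixed cost.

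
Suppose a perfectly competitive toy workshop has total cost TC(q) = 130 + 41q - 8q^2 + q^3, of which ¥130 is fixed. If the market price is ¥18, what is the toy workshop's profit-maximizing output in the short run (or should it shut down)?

Variable cost is VC = 41q - 8q^2 + q^3, so AVC = VC/q = 41 - 8q + q^2 and MC = dTC/dq = 41 - 16q + 3q^2.
AVC hits its minimum where MC = AVC, at q = 4, giving min AVC = 41 - 8·4 + 4^2 = ¥25.
With P < min AVC (¥18 < ¥25), every unit sold adds to the loss.
Shutting down limits the loss to fixed cost, ¥130.

Shut down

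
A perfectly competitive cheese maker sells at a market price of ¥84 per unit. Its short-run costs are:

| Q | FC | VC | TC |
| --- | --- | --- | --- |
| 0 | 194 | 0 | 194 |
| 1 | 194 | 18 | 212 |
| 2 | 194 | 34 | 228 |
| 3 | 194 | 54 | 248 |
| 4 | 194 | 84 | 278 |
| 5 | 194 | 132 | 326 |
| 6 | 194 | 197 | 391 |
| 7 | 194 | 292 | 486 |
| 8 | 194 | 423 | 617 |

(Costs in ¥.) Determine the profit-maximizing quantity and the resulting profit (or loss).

Compute π = P·Q − TC at each output: Q=0: -194; Q=1: -128; Q=2: -60; Q=3: 4; Q=4: 58; Q=5: 94; Q=6: 113; Q=7: 102; Q=8: 55.
Profit is maximized at Q = 6. AVC there is 197/6 = ¥32.83 ≤ P, so producing beats shutting down (which would give -¥194).

Q = 6; profit = ¥113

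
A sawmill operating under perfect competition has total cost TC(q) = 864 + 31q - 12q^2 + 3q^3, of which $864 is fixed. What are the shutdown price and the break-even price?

Shutdown price = min AVC. AVC = 31 - 12q + 3q^2, with vertex at q = 2 and minimum $19.
ATC = 864/q + 31 - 12q + 3q^2. Setting dATC/dq = −864/q^2 − 12 + 6q = 0 gives q = 6 (since 6·6^3 − 12·6^2 = 864).
min ATC = 864/6 + 31 − 12·6 + 3·6^2 = $211. That is the break-even price.
For $19 ≤ P < $211 the firm produces at a loss; below $19 it shuts down.

Shutdown price = $19; break-even price = $211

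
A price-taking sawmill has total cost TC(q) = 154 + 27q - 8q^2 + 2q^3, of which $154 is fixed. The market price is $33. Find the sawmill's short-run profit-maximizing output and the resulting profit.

Profit = -$118 at q = 3

AVC = 27 - 8q + 2q^2 has its minimum $19 at q = 2; price $33 clears that bar, so the firm operates.
MC = 27 - 16q + 6q^2. Setting P = MC and taking the root on the rising branch gives q* = 3.
TR = 33·3 = 99. TC = 154 + 63 = 217. Profit = 99 − 217 = -$118.
Shutting down would mean losing the fixed cost of $154, so operating at a loss of $118 is better by $36.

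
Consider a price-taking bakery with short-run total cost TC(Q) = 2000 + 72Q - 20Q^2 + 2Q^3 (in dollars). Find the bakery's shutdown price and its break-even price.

Shutdown price = $22; break-even price = $272

Shutdown price = min AVC. AVC = 72 - 20Q + 2Q^2, with vertex at Q = 5 and minimum $22.
ATC = 2000/Q + 72 - 20Q + 2Q^2. Setting dATC/dQ = −2000/Q^2 − 20 + 4Q = 0 gives Q = 10 (since 4·10^3 − 20·10^2 = 2000).
min ATC = 2000/10 + 72 − 20·10 + 2·10^2 = $272. That is the break-even price.
For $22 ≤ P < $272 the firm produces at a loss; below $22 it shuts down.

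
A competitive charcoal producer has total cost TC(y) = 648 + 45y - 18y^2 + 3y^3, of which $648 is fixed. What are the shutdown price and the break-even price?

Shutdown price = min AVC. AVC = 45 - 18y + 3y^2, with vertex at y = 3 and minimum $18.
ATC = 648/y + 45 - 18y + 3y^2. Setting dATC/dy = −648/y^2 − 18 + 6y = 0 gives y = 6 (since 6·6^3 − 18·6^2 = 648).
min ATC = 648/6 + 45 − 18·6 + 3·6^2 = $153. That is the break-even price.
For $18 ≤ P < $153 the firm produces at a loss; below $18 it shuts down.

Shutdown price = $18; break-even price = $153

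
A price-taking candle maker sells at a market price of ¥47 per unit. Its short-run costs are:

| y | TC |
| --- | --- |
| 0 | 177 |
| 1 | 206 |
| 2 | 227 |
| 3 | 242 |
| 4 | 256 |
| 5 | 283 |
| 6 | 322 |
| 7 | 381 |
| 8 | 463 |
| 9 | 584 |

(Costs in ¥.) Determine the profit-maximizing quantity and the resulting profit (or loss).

y = 6; profit = -¥40

Compute π = P·y − TC at each output: y=0: -177; y=1: -159; y=2: -133; y=3: -101; y=4: -68; y=5: -48; y=6: -40; y=7: -52; y=8: -87; y=9: -161.
Profit is maximized at y = 6. AVC there is 145/6 = ¥24.17 ≤ P, so producing beats shutting down (which would give -¥177).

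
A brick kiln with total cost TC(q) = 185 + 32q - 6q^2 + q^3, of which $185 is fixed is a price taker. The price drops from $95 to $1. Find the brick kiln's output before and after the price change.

Output falls from 7 to 0 (the firm shuts down)

AVC = 32 - 6q + q^2, minimized at q = 3 where min AVC = $23. MC = 32 - 12q + 3q^2.
With P = $95 above the shutdown price, P = MC gives q = 7.
At P = $1 < min AVC = $23, price no longer covers variable cost at any output, so the firm shuts down: q = 0.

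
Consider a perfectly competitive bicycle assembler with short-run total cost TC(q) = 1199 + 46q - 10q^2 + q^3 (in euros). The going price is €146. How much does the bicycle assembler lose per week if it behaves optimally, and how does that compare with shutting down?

Profit = -€199 at q = 10

AVC = 46 - 10q + q^2; min AVC = €21 at q = 5. Since P = €146 ≥ min AVC, the firm produces.
With MC = 46 - 20q + 3q^2, P = MC on the upward-sloping part at q* = 10.
TR = 146·10 = 1460. TC = 1199 + 460 = 1659. Profit = 1460 − 1659 = -€199.
Shutting down would mean losing the fixed cost of €1199, so operating at a loss of €199 is better by €1000.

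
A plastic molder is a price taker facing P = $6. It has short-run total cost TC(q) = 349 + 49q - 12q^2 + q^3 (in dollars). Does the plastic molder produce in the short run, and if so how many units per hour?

Shut down

From TC, MC = TC'(q) = 49 - 24q + 3q^2 and AVC = VC/q = 49 - 12q + q^2.
AVC hits its minimum where MC = AVC, at q = 6, giving min AVC = 49 - 12·6 + 6^2 = $13.
Since P = $6 < min AVC = $13, price fails to cover variable cost at any output.
The firm minimizes its loss by shutting down and losing only its fixed cost of $349.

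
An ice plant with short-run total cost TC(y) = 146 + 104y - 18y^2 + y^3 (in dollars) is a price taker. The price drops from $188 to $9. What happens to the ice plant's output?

Output falls from 14 to 0 (the firm shuts down)

AVC = 104 - 18y + y^2, minimized at y = 9 where min AVC = $23. MC = 104 - 36y + 3y^2.
With P = $188 above the shutdown price, P = MC gives y = 14.
At P = $9 < min AVC = $23, price no longer covers variable cost at any output, so the firm shuts down: y = 0.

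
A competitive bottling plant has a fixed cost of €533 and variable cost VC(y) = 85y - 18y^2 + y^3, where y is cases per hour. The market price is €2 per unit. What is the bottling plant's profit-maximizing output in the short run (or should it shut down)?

Shut down

Strip out fixed cost: VC = 85y - 18y^2 + y^3. Then AVC = 85 - 18y + y^2 and MC = 85 - 36y + 3y^2.
AVC hits its minimum where MC = AVC, at y = 9, giving min AVC = 85 - 18·9 + 9^2 = €4.
With P < min AVC (€2 < €4), every unit sold adds to the loss.
Shutting down limits the loss to fixed cost, €533.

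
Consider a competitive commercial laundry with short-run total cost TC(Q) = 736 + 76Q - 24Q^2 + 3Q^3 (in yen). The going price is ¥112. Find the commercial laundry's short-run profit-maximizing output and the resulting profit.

Profit = -¥304 at Q = 6

AVC = 76 - 24Q + 3Q^2 has its minimum ¥28 at Q = 4; price ¥112 clears that bar, so the firm operates.
With MC = 76 - 48Q + 9Q^2, P = MC on the upward-sloping part at Q* = 6.
TR = 112·6 = 672. TC = 736 + 240 = 976. Profit = 672 − 976 = -¥304.
Shutting down would mean losing the fixed cost of ¥736, so operating at a loss of ¥304 is better by ¥432.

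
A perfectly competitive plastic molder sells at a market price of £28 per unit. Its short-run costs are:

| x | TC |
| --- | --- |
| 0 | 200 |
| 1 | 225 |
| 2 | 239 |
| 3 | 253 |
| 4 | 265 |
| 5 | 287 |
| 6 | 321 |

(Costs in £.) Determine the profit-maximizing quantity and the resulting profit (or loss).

Profit at each row (π = 28x − TC): x=0: -200; x=1: -197; x=2: -183; x=3: -169; x=4: -153; x=5: -147; x=6: -153.
Profit is maximized at x = 5. AVC there is 87/5 = £17.40 ≤ P, so producing beats shutting down (which would give -£200).

x = 5; profit = -£147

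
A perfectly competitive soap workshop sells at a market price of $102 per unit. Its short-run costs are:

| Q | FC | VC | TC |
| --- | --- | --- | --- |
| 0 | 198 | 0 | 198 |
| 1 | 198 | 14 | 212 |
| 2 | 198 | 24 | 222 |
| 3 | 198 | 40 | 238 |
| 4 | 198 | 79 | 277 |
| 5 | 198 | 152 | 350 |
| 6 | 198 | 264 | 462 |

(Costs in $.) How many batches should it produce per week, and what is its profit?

Profit at each row (π = 102Q − TC): Q=0: -198; Q=1: -110; Q=2: -18; Q=3: 68; Q=4: 131; Q=5: 160; Q=6: 150.
Profit is maximized at Q = 5. AVC there is 152/5 = $30.40 ≤ P, so producing beats shutting down (which would give -$198).

Q = 5; profit = $160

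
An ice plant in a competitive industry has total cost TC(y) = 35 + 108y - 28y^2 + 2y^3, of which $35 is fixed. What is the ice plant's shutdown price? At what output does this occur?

The firm shuts down when price falls below the minimum of average variable cost. AVC = VC/y = 108 - 28y + 2y^2.
At the minimum of AVC, MC = AVC. MC = 108 - 56y + 6y^2; setting MC = AVC gives 4y^2 - 28y = 0, so y = 7. min AVC = 10.
So the shutdown price is $10.

$10 per unit, at y = 7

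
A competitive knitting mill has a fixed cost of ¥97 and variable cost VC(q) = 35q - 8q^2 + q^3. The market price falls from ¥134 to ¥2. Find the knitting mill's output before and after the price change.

AVC = 35 - 8q + q^2, minimized at q = 4 where min AVC = ¥19. MC = 35 - 16q + 3q^2.
At P = ¥134 ≥ min AVC, set P = MC on the rising branch: q = 9.
At P = ¥2 < min AVC = ¥19, price no longer covers variable cost at any output, so the firm shuts down: q = 0.

Output falls from 9 to 0 (the firm shuts down)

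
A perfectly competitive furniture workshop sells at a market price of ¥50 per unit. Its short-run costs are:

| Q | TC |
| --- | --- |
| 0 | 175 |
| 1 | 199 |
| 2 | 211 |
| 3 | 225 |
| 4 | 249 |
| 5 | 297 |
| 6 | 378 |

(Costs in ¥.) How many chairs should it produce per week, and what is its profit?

Tabulate TR − TC: Q=0: -175; Q=1: -149; Q=2: -111; Q=3: -75; Q=4: -49; Q=5: -47; Q=6: -78.
Profit is maximized at Q = 5. AVC there is 122/5 = ¥24.40 ≤ P, so producing beats shutting down (which would give -¥175).

Q = 5; profit = -¥47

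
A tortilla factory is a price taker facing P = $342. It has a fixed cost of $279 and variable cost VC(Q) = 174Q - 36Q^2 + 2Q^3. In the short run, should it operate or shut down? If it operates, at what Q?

Produce at Q = 14

Variable cost is VC = 174Q - 36Q^2 + 2Q^3, so AVC = VC/Q = 174 - 36Q + 2Q^2 and MC = dTC/dQ = 174 - 72Q + 6Q^2.
AVC is minimized where dAVC/dQ = -36 + 4Q = 0, at Q = 9; min AVC = 174 - 36·9 + 2·9^2 = $12.
Because $342 ≥ $12, revenue can cover variable cost; the firm operates.
Solving P = MC: -168 - 72Q + 6Q^2 = 0 ⇒ Q = -2 or 14. On the upward-sloping branch, Q* = 14.
Check: AVC at Q = 14 is $62 ≤ P, so revenue covers variable cost.
Profit = P·Q − TC = 342·14 − 1147 = $3641.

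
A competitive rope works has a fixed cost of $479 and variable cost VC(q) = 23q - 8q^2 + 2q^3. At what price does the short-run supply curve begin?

Short-run supply begins at min AVC. From VC = 23q - 8q^2 + 2q^3, AVC = 23 - 8q + 2q^2.
At the minimum of AVC, MC = AVC. MC = 23 - 16q + 6q^2; setting MC = AVC gives 4q^2 - 8q = 0, so q = 2. min AVC = 15.
So the shutdown price is $15.

$15 per unit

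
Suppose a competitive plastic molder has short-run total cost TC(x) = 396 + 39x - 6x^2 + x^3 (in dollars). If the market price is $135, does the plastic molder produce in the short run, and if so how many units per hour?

Produce at x = 8

Variable cost is VC = 39x - 6x^2 + x^3, so AVC = VC/x = 39 - 6x + x^2 and MC = dTC/dx = 39 - 12x + 3x^2.
AVC is minimized where dAVC/dx = -6 + 2x = 0, at x = 3; min AVC = 39 - 6·3 + 3^2 = $30.
Since P = $135 ≥ min AVC = $30, price covers variable cost and the firm should produce.
Set P = MC: 135 = 39 - 12x + 3x^2 → -96 - 12x + 3x^2 = 0. The roots are x = -4 and x = 8; the profit-maximizing output is on the rising part of MC, so x* = 8.
Check: AVC at x = 8 is $55 ≤ P, so revenue covers variable cost.
Profit = P·x − TC = 135·8 − 836 = $244.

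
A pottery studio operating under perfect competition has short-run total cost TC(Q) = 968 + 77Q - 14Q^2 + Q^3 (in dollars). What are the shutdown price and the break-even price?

Shutdown price = min AVC. AVC = 77 - 14Q + Q^2, with vertex at Q = 7 and minimum $28.
ATC = 968/Q + 77 - 14Q + Q^2. Setting dATC/dQ = −968/Q^2 − 14 + 2Q = 0 gives Q = 11 (since 2·11^3 − 14·11^2 = 968).
min ATC = 968/11 + 77 − 14·11 + 11^2 = $132. That is the break-even price.
For $28 ≤ P < $132 the firm produces at a loss; below $28 it shuts down.

Shutdown price = $28; break-even price = $132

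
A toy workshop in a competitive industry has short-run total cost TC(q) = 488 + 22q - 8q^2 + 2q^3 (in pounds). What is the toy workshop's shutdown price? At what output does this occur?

The firm shuts down when price falls below the minimum of average variable cost. AVC = VC/q = 22 - 8q + 2q^2.
At the minimum of AVC, MC = AVC. MC = 22 - 16q + 6q^2; setting MC = AVC gives 4q^2 - 8q = 0, so q = 2. min AVC = 14.
So the shutdown price is £14.

£14 per unit, at q = 2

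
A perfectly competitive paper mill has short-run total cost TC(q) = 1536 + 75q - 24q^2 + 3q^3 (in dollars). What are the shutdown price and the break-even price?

AVC = 75 - 24q + 3q^2; minimized at q = 4, giving min AVC = $27. That is the shutdown price.
ATC = 1536/q + 75 - 24q + 3q^2. Setting dATC/dq = −1536/q^2 − 24 + 6q = 0 gives q = 8 (since 6·8^3 − 24·8^2 = 1536).
min ATC = 1536/8 + 75 − 24·8 + 3·8^2 = $267. That is the break-even price.
Between these two prices the firm operates at a loss; above $267 it earns a profit.

Shutdown price = $27; break-even price = $267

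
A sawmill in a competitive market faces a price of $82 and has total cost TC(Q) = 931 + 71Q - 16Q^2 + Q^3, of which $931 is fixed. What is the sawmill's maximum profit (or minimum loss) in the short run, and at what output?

Profit = -$205 at Q = 11

AVC = 71 - 16Q + Q^2 has its minimum $7 at Q = 8; price $82 clears that bar, so the firm operates.
MC = 71 - 32Q + 3Q^2. Setting P = MC and taking the root on the rising branch gives Q* = 11.
TR = 82·11 = 902. TC = 931 + 176 = 1107. Profit = 902 − 1107 = -$205.
Shutting down would mean losing the fixed cost of $931, so operating at a loss of $205 is better by $726.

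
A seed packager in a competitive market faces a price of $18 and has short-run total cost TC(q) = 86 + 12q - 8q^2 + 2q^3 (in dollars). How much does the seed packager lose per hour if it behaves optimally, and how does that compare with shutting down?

AVC = 12 - 8q + 2q^2; min AVC = $4 at q = 2. Since P = $18 ≥ min AVC, the firm produces.
With MC = 12 - 16q + 6q^2, P = MC on the upward-sloping part at q* = 3.
TR = 18·3 = 54. TC = 86 + 18 = 104. Profit = 54 − 104 = -$50.
Shutting down would mean losing the fixed cost of $86, so operating at a loss of $50 is better by $36.

Profit = -$50 at q = 3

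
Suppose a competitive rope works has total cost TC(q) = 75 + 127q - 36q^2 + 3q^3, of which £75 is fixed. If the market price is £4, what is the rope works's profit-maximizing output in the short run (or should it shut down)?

Variable cost is VC = 127q - 36q^2 + 3q^3, so AVC = VC/q = 127 - 36q + 3q^2 and MC = dTC/dq = 127 - 72q + 9q^2.
AVC hits its minimum where MC = AVC, at q = 6, giving min AVC = 127 - 36·6 + 3·6^2 = £19.
P = £4 lies below min AVC = £19; no output level covers variable cost.
Best response: produce nothing and absorb the £75 fixed cost.

Shut down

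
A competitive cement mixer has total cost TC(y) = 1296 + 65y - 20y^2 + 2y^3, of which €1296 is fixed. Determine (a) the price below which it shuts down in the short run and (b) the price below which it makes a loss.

Shutdown price = €15; break-even price = €191

AVC = 65 - 20y + 2y^2; minimized at y = 5, giving min AVC = €15. That is the shutdown price.
ATC = 1296/y + 65 - 20y + 2y^2. Setting dATC/dy = −1296/y^2 − 20 + 4y = 0 gives y = 9 (since 4·9^3 − 20·9^2 = 1296).
min ATC = 1296/9 + 65 − 20·9 + 2·9^2 = €191. That is the break-even price.
Between these two prices the firm operates at a loss; above €191 it earns a profit.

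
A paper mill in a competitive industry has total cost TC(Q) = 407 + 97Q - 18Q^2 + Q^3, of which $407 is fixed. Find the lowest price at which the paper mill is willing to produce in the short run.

The shutdown price is the minimum of AVC. VC = 97Q - 18Q^2 + Q^3, so AVC = 97 - 18Q + Q^2.
dAVC/dQ = -18 + 2Q = 0 gives Q = 9. min AVC = 97 - 18·9 + 9^2 = 16.
So the shutdown price is $16.

$16 per unit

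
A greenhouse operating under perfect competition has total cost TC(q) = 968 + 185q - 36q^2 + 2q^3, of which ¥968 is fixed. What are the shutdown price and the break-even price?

Shutdown price = ¥23; break-even price = ¥119

Shutdown price = min AVC. AVC = 185 - 36q + 2q^2, with vertex at q = 9 and minimum ¥23.
ATC = 968/q + 185 - 36q + 2q^2. Setting dATC/dq = −968/q^2 − 36 + 4q = 0 gives q = 11 (since 4·11^3 − 36·11^2 = 968).
min ATC = 968/11 + 185 − 36·11 + 2·11^2 = ¥119. That is the break-even price.
For ¥23 ≤ P < ¥119 the firm produces at a loss; below ¥23 it shuts down.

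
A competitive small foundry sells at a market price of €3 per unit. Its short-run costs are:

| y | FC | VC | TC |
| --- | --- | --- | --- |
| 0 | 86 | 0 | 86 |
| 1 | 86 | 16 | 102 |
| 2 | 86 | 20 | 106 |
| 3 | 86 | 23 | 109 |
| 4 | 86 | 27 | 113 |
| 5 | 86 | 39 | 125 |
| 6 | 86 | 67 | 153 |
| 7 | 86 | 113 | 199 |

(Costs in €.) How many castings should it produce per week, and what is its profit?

y = 0 (shut down); profit = -€86

Tabulate TR − TC: y=0: -86; y=1: -99; y=2: -100; y=3: -100; y=4: -101; y=5: -110; y=6: -135; y=7: -178.
Profit is highest at y = 0. Equivalently, the lowest AVC in the table is 27/4 ≈ €6.75 at y = 4, and P = €3 falls below it — price never covers variable cost, so the firm shuts down and loses only its fixed cost.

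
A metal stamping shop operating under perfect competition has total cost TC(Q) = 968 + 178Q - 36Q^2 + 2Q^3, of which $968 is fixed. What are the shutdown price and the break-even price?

AVC = 178 - 36Q + 2Q^2; minimized at Q = 9, giving min AVC = $16. That is the shutdown price.
ATC = 968/Q + 178 - 36Q + 2Q^2. Setting dATC/dQ = −968/Q^2 − 36 + 4Q = 0 gives Q = 11 (since 4·11^3 − 36·11^2 = 968).
min ATC = 968/11 + 178 − 36·11 + 2·11^2 = $112. That is the break-even price.
For $16 ≤ P < $112 the firm produces at a loss; below $16 it shuts down.

Shutdown price = $16; break-even price = $112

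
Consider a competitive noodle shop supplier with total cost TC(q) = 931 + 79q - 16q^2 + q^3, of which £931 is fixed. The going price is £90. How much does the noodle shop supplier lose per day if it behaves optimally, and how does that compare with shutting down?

AVC = 79 - 16q + q^2; min AVC = £15 at q = 8. Since P = £90 ≥ min AVC, the firm produces.
With MC = 79 - 32q + 3q^2, P = MC on the upward-sloping part at q* = 11.
TR = 90·11 = 990. TC = 931 + 264 = 1195. Profit = 990 − 1195 = -£205.
That loss of £205 beats the £931 the firm would lose by shutting down; producing recovers £726 of fixed cost.

Profit = -£205 at q = 11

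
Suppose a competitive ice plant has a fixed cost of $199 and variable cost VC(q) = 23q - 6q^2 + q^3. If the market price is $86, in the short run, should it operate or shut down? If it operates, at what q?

From TC, MC = TC'(q) = 23 - 12q + 3q^2 and AVC = VC/q = 23 - 6q + q^2.
AVC is minimized where dAVC/dq = -6 + 2q = 0, at q = 3; min AVC = 23 - 6·3 + 3^2 = $14.
P = $86 exceeds min AVC = $14, so the firm stays open.
Solving P = MC: -63 - 12q + 3q^2 = 0 ⇒ q = -3 or 7. On the upward-sloping branch, q* = 7.
Check: AVC at q = 7 is $30 ≤ P, so revenue covers variable cost.
Profit = P·q − TC = 86·7 − 409 = $193.

Produce at q = 7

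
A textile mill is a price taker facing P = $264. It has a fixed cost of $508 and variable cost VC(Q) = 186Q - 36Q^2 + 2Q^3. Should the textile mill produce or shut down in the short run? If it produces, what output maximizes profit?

Variable cost is VC = 186Q - 36Q^2 + 2Q^3, so AVC = VC/Q = 186 - 36Q + 2Q^2 and MC = dTC/dQ = 186 - 72Q + 6Q^2.
AVC hits its minimum where MC = AVC, at Q = 9, giving min AVC = 186 - 36·9 + 2·9^2 = $24.
Because $264 ≥ $24, revenue can cover variable cost; the firm operates.
Set P = MC: 264 = 186 - 72Q + 6Q^2 → -78 - 72Q + 6Q^2 = 0. The roots are Q = -1 and Q = 13; the profit-maximizing output is on the rising part of MC, so Q* = 13.
Check: AVC at Q = 13 is $56 ≤ P, so revenue covers variable cost.
Profit = P·Q − TC = 264·13 − 1236 = $2196.

Produce at Q = 13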